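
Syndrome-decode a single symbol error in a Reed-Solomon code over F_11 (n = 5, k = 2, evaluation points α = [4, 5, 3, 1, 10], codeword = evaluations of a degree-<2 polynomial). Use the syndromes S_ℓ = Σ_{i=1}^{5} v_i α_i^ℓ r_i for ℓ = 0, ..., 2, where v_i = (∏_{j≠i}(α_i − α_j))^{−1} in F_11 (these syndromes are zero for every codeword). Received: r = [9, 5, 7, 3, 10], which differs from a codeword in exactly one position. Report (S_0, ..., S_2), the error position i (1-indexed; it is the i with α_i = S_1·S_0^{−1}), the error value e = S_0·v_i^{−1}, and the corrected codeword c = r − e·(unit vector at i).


S = (4, 9, 1), error at position 2, error magnitude e = 5, c = [9, 0, 7, 3, 10].

Step 1: column multipliers v_i = (∏_{j≠i}(α_i − α_j))^{−1} mod 11.
  i = 1 (α = 4): (4−5)(4−3)(4−1)(4−10) = (−1)·1·3·(−6) = 18 ≡ 7, so v_1 = 7^{−1} = 8 (mod 11).
  i = 2 (α = 5): (5−4)(5−3)(5−1)(5−10) = 1·2·4·(−5) = −40 ≡ 4, so v_2 = 4^{−1} = 3 (mod 11).
  i = 3 (α = 3): (3−4)(3−5)(3−1)(3−10) = (−1)·(−2)·2·(−7) = −28 ≡ 5, so v_3 = 5^{−1} = 9 (mod 11).
  i = 4 (α = 1): (1−4)(1−5)(1−3)(1−10) = (−3)·(−4)·(−2)·(−9) = 216 ≡ 7, so v_4 = 7^{−1} = 8 (mod 11).
  i = 5 (α = 10): (10−4)(10−5)(10−3)(10−1) = 6·5·7·9 = 1890 ≡ 9, so v_5 = 9^{−1} = 5 (mod 11).
  v = [8, 3, 9, 8, 5].
Step 2: syndromes of r = [9, 5, 7, 3, 10] (all sums mod 11).
  S_0 = Σ v_i r_i = 8·9 + 3·5 + 9·7 + 8·3 + 5·10 = 224 ≡ 4.
  S_1 = Σ v_i α_i r_i = 8·4·9 + 3·5·5 + 9·3·7 + 8·1·3 + 5·10·10 = 1076 ≡ 9.
  α_i^2 mod 11 = [5, 3, 9, 1, 1].
  S_2 = Σ v_i α_i^2 r_i = 8·5·9 + 3·3·5 + 9·9·7 + 8·1·3 + 5·1·10 = 1046 ≡ 1.
  S = (4, 9, 1) ≠ 0, so r is not a codeword (an error is present).
Step 3: locate the error. For a single error e at position i, S_ℓ = v_i·e·α_i^ℓ, so α_err = S_1/S_0.
  S_0^{−1} = 4^{−1} = 3 (mod 11), so α_err = 9·3 = 27 ≡ 5 = α_2. Error position i = 2.
  Consistency check: S_2/S_1 = 1·5 = 5 ≡ 5 = α_err ✓ (single-error assumption holds).
Step 4: error magnitude e = S_0/v_2 = S_0·∏_{j≠2}(α_2 − α_j) = 4·4 = 16 ≡ 5 (mod 11).
Step 5: correct position 2: c_2 = r_2 − e = 5 − 5 ≡ 0 (mod 11). Hence c = [9, 0, 7, 3, 10].
  Check: interpolating c through the α_i gives m(x) = 1 + 2·x (degree < 2) with m(α_i) = c_i for every i, so c is indeed a codeword.


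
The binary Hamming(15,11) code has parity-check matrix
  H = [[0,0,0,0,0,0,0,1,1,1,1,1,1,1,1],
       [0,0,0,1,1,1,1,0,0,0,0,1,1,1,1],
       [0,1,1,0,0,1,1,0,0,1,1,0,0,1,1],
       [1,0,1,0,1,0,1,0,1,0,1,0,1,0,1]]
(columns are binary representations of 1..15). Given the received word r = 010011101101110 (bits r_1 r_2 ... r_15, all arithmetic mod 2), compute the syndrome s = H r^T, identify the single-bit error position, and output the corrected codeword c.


s = (1, 0, 1, 0)^T, error position = 10, corrected codeword c = 010011101001110

Compute s = H r^T mod 2 one row at a time:
  s_1 = 0 + 1 + 1 + 0 + 1 + 1 + 1 + 0 = 5 ≡ 1 (mod 2).
  s_2 = 0 + 1 + 1 + 1 + 1 + 1 + 1 + 0 = 6 ≡ 0 (mod 2).
  s_3 = 1 + 0 + 1 + 1 + 1 + 0 + 1 + 0 = 5 ≡ 1 (mod 2).
  s_4 = 0 + 0 + 1 + 1 + 1 + 0 + 1 + 0 = 4 ≡ 0 (mod 2).
s = (1, 0, 1, 0)^T — this equals column 10 of H (binary 1010), so error is at position 10.
Correct: flip bit 10 of r = 010011101101110 to get c = 010011101001110.


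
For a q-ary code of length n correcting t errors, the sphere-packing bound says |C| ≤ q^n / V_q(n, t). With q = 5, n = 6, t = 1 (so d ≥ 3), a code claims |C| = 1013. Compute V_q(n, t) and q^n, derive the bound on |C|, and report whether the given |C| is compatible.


V_q(n, t) = 25, q^n = 15625, Hamming bound = 625, |C| = 1013 > bound (violated).

Step 1: Compute V_q(n, t) = Σ_{j=0}^1 C(n, j) (q−1)^j.
  j = 0: C(6,0)·(4)^0 = 1·1 = 1.
  j = 1: C(6,1)·(4)^1 = 6·4 = 24.
  V_q(n, t) = 1 + 24 = 25.
Step 2: q^n = 5^6 = 15625.
Step 3: Hamming bound ⌊q^n / V_q(n,t)⌋ = ⌊15625/25⌋ = 625.
Step 4: Compare |C| = 1013 to 625: violated.
The claimed |C| lies above the Hamming bound, so no 5-ary code of length 6 with d ≥ 3 can have 1013 codewords.


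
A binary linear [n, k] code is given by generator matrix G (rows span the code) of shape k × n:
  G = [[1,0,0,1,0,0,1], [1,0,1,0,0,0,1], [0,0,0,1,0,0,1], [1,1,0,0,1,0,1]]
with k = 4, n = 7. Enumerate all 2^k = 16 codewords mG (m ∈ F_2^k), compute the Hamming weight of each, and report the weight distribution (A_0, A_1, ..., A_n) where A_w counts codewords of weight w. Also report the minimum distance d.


Weight distribution: A_0 = 1, A_1 = 1, A_2 = 3, A_3 = 6, A_4 = 3, A_5 = 1, A_6 = 1. Minimum distance d = 1.

Enumerate all 2^4 = 16 messages m ∈ F_2^4.
For each, compute codeword c = mG in F_2^7, then tally its weight.
  m = 0000 → c = 0000000, weight = 0.
  m = 1000 → c = 1001001, weight = 3.
  m = 0100 → c = 1010001, weight = 3.
  m = 1100 → c = 0011000, weight = 2.
  m = 0010 → c = 0001001, weight = 2.
  m = 1010 → c = 1000000, weight = 1.
  m = 0110 → c = 1011000, weight = 3.
  m = 1110 → c = 0010001, weight = 2.
  m = 0001 → c = 1100101, weight = 4.
  m = 1001 → c = 0101100, weight = 3.
  m = 0101 → c = 0110100, weight = 3.
  m = 1101 → c = 1111101, weight = 6.
  m = 0011 → c = 1101100, weight = 4.
  m = 1011 → c = 0100101, weight = 3.
  m = 0111 → c = 0111101, weight = 5.
  m = 1111 → c = 1110100, weight = 4.
Tally weights:
  weight 0: 1 codewords.
  weight 1: 1 codewords.
  weight 2: 3 codewords.
  weight 3: 6 codewords.
  weight 4: 3 codewords.
  weight 5: 1 codewords.
  weight 6: 1 codewords.
Minimum distance d = smallest w > 0 with A_w > 0 = 1.
Sanity: Σ A_w = 16 = 2^4 = 16 ✓.


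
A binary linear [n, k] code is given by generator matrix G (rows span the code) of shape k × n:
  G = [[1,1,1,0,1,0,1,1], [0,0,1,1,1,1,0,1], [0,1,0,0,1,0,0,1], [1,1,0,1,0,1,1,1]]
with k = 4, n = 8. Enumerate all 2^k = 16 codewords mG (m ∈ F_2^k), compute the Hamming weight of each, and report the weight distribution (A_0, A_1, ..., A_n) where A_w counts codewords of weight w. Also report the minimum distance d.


Weight distribution: A_0 = 1, A_1 = 1, A_2 = 1, A_3 = 2, A_4 = 3, A_5 = 5, A_6 = 3. Minimum distance d = 1.

Enumerate all 2^4 = 16 messages m ∈ F_2^4.
For each, compute codeword c = mG in F_2^8, then tally its weight.
  m = 0000 → c = 00000000, weight = 0.
  m = 1000 → c = 11101011, weight = 6.
  m = 0100 → c = 00111101, weight = 5.
  m = 1100 → c = 11010110, weight = 5.
  m = 0010 → c = 01001001, weight = 3.
  m = 1010 → c = 10100010, weight = 3.
  m = 0110 → c = 01110100, weight = 4.
  m = 1110 → c = 10011111, weight = 6.
  m = 0001 → c = 11010111, weight = 6.
  m = 1001 → c = 00111100, weight = 4.
  m = 0101 → c = 11101010, weight = 5.
  m = 1101 → c = 00000001, weight = 1.
  m = 0011 → c = 10011110, weight = 5.
  m = 1011 → c = 01110101, weight = 5.
  m = 0111 → c = 10100011, weight = 4.
  m = 1111 → c = 01001000, weight = 2.
Tally weights:
  weight 0: 1 codewords.
  weight 1: 1 codewords.
  weight 2: 1 codewords.
  weight 3: 2 codewords.
  weight 4: 3 codewords.
  weight 5: 5 codewords.
  weight 6: 3 codewords.
Minimum distance d = smallest w > 0 with A_w > 0 = 1.
Sanity: Σ A_w = 16 = 2^4 = 16 ✓.


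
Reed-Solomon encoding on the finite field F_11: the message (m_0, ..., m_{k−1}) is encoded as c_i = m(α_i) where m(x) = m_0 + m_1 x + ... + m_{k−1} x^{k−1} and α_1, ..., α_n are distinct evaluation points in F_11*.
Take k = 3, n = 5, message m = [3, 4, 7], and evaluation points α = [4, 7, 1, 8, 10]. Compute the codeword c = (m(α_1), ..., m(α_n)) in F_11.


c = [10, 0, 3, 10, 6]

Message polynomial: m(x) = 3 + 4·x + 7·x^2 (mod 11).
For each evaluation point α_i, compute m(α_i) mod 11:
  α_1 = 4: Horner steps 7 → 10 → 10, so m(4) = 10.
  α_2 = 7: Horner steps 7 → 9 → 0, so m(7) = 0.
  α_3 = 1: Horner steps 7 → 0 → 3, so m(1) = 3.
  α_4 = 8: Horner steps 7 → 5 → 10, so m(8) = 10.
  α_5 = 10: Horner steps 7 → 8 → 6, so m(10) = 6.
Codeword c = [10, 0, 3, 10, 6] ∈ F_11^5.


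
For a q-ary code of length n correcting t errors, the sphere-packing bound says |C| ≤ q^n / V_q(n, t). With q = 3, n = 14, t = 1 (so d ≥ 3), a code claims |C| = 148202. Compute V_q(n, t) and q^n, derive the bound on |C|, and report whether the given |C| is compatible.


V_q(n, t) = 29, q^n = 4782969, Hamming bound = 164929, |C| = 148202 ≤ bound (satisfied).

Step 1: Compute V_q(n, t) = Σ_{j=0}^1 C(n, j) (q−1)^j.
  j = 0: C(14,0)·(2)^0 = 1·1 = 1.
  j = 1: C(14,1)·(2)^1 = 14·2 = 28.
  V_q(n, t) = 1 + 28 = 29.
Step 2: q^n = 3^14 = 4782969.
Step 3: Hamming bound ⌊q^n / V_q(n,t)⌋ = ⌊4782969/29⌋ = 164929.
Step 4: Compare |C| = 148202 to 164929: satisfied.
The claimed |C| lies below the Hamming bound.


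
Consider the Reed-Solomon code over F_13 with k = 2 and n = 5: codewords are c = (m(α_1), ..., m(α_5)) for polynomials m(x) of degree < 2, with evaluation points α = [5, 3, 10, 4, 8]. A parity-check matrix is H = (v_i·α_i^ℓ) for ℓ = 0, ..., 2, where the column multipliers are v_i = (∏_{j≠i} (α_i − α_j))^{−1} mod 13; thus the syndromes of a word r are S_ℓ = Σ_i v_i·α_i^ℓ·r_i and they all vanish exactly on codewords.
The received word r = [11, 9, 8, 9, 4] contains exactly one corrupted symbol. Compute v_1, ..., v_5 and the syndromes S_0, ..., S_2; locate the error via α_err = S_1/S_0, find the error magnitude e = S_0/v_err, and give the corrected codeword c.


S = (3, 9, 1), error at position 2, error magnitude e = 2, c = [11, 7, 8, 9, 4].

Step 1: column multipliers v_i = (∏_{j≠i}(α_i − α_j))^{−1} mod 13.
  i = 1 (α = 5): (5−3)(5−10)(5−4)(5−8) = 2·(−5)·1·(−3) = 30 ≡ 4, so v_1 = 4^{−1} = 10 (mod 13).
  i = 2 (α = 3): (3−5)(3−10)(3−4)(3−8) = (−2)·(−7)·(−1)·(−5) = 70 ≡ 5, so v_2 = 5^{−1} = 8 (mod 13).
  i = 3 (α = 10): (10−5)(10−3)(10−4)(10−8) = 5·7·6·2 = 420 ≡ 4, so v_3 = 4^{−1} = 10 (mod 13).
  i = 4 (α = 4): (4−5)(4−3)(4−10)(4−8) = (−1)·1·(−6)·(−4) = −24 ≡ 2, so v_4 = 2^{−1} = 7 (mod 13).
  i = 5 (α = 8): (8−5)(8−3)(8−10)(8−4) = 3·5·(−2)·4 = −120 ≡ 10, so v_5 = 10^{−1} = 4 (mod 13).
  v = [10, 8, 10, 7, 4].
Step 2: syndromes of r = [11, 9, 8, 9, 4] (all sums mod 13).
  S_0 = Σ v_i r_i = 10·11 + 8·9 + 10·8 + 7·9 + 4·4 = 341 ≡ 3.
  S_1 = Σ v_i α_i r_i = 10·5·11 + 8·3·9 + 10·10·8 + 7·4·9 + 4·8·4 = 1946 ≡ 9.
  α_i^2 mod 13 = [12, 9, 9, 3, 12].
  S_2 = Σ v_i α_i^2 r_i = 10·12·11 + 8·9·9 + 10·9·8 + 7·3·9 + 4·12·4 = 3069 ≡ 1.
  S = (3, 9, 1) ≠ 0, so r is not a codeword (an error is present).
Step 3: locate the error. For a single error e at position i, S_ℓ = v_i·e·α_i^ℓ, so α_err = S_1/S_0.
  S_0^{−1} = 3^{−1} = 9 (mod 13), so α_err = 9·9 = 81 ≡ 3 = α_2. Error position i = 2.
  Consistency check: S_2/S_1 = 1·3 = 3 ≡ 3 = α_err ✓ (single-error assumption holds).
Step 4: error magnitude e = S_0/v_2 = S_0·∏_{j≠2}(α_2 − α_j) = 3·5 = 15 ≡ 2 (mod 13).
Step 5: correct position 2: c_2 = r_2 − e = 9 − 2 ≡ 7 (mod 13). Hence c = [11, 7, 8, 9, 4].
  Check: interpolating c through the α_i gives m(x) = 1 + 2·x (degree < 2) with m(α_i) = c_i for every i, so c is indeed a codeword.


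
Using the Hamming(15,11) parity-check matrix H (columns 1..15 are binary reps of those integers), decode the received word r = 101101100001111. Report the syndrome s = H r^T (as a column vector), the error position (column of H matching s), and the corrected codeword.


s = (0, 1, 1, 1)^T, error position = 7, corrected codeword c = 101101000001111

Compute s = H r^T mod 2 one row at a time:
  s_1 = 0 + 0 + 0 + 0 + 1 + 1 + 1 + 1 = 4 ≡ 0 (mod 2).
  s_2 = 1 + 0 + 1 + 1 + 1 + 1 + 1 + 1 = 7 ≡ 1 (mod 2).
  s_3 = 0 + 1 + 1 + 1 + 0 + 0 + 1 + 1 = 5 ≡ 1 (mod 2).
  s_4 = 1 + 1 + 0 + 1 + 0 + 0 + 1 + 1 = 5 ≡ 1 (mod 2).
s = (0, 1, 1, 1)^T — this equals column 7 of H (binary 0111), so error is at position 7.
Correct: flip bit 7 of r = 101101100001111 to get c = 101101000001111.


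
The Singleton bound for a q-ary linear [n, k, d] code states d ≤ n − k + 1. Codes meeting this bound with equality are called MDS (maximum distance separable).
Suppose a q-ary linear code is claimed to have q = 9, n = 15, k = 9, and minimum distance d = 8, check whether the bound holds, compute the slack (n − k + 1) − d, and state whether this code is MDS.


Singleton RHS = n − k + 1 = 7, slack = -1, bound violated (no such code; not MDS).

Singleton bound: d ≤ n − k + 1.
Here n = 15, k = 9, so n − k + 1 = 7.
Given d = 8, check d ≤ 7: NO.
Slack = (n − k + 1) − d = -1.
The slack is negative: d = 8 exceeds n − k + 1 = 7 by 1, so the Singleton bound is violated and no linear [15, 9, 8]_9 code can exist. In particular it is not MDS (MDS requires d = n − k + 1 exactly).
Description: the claimed parameters are [15, 9, 8]_9; such a code would be impossible (violates the Singleton bound).


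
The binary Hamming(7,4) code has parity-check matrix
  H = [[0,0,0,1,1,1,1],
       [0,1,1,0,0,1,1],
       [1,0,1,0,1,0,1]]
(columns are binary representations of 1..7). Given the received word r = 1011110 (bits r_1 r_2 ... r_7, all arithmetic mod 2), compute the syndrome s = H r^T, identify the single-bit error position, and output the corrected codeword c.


s = (1, 0, 1)^T, error position = 5, corrected codeword c = 1011010

Compute s = H r^T mod 2 one row at a time:
  s_1 = 1 + 1 + 1 + 0 = 3 ≡ 1 (mod 2).
  s_2 = 0 + 1 + 1 + 0 = 2 ≡ 0 (mod 2).
  s_3 = 1 + 1 + 1 + 0 = 3 ≡ 1 (mod 2).
s = (1, 0, 1)^T — this equals column 5 of H (binary 101), so error is at position 5.
Correct: flip bit 5 of r = 1011110 to get c = 1011010.


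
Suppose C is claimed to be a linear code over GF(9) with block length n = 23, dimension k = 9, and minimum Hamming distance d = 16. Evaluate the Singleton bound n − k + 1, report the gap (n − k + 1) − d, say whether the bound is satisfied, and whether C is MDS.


Singleton RHS = n − k + 1 = 15, slack = -1, bound violated (no such code; not MDS).

Singleton bound: d ≤ n − k + 1.
Here n = 23, k = 9, so n − k + 1 = 15.
Given d = 16, check d ≤ 15: NO.
Slack = (n − k + 1) − d = -1.
The slack is negative: d = 16 exceeds n − k + 1 = 15 by 1, so the Singleton bound is violated and no linear [23, 9, 16]_9 code can exist. In particular it is not MDS (MDS requires d = n − k + 1 exactly).
Description: the claimed parameters are [23, 9, 16]_9; such a code would be impossible (violates the Singleton bound).


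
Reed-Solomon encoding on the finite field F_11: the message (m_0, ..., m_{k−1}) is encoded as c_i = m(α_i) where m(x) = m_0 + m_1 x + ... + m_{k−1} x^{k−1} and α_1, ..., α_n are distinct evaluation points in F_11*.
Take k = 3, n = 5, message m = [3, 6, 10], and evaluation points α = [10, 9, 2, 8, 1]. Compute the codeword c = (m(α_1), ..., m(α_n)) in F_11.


c = [7, 9, 0, 9, 8]

Message polynomial: m(x) = 3 + 6·x + 10·x^2 (mod 11).
For each evaluation point α_i, compute m(α_i) mod 11:
  α_1 = 10: Horner steps 10 → 7 → 7, so m(10) = 7.
  α_2 = 9: Horner steps 10 → 8 → 9, so m(9) = 9.
  α_3 = 2: Horner steps 10 → 4 → 0, so m(2) = 0.
  α_4 = 8: Horner steps 10 → 9 → 9, so m(8) = 9.
  α_5 = 1: Horner steps 10 → 5 → 8, so m(1) = 8.
Codeword c = [7, 9, 0, 9, 8] ∈ F_11^5.


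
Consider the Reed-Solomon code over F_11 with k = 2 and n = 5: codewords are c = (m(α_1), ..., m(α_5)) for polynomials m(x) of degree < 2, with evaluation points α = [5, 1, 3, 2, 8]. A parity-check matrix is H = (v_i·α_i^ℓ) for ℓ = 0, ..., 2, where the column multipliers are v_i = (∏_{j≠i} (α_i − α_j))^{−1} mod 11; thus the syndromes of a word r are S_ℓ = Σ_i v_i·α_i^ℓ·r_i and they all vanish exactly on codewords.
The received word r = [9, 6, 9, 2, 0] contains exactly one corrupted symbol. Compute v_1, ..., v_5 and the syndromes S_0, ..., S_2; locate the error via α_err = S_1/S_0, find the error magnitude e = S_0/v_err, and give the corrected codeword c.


S = (6, 8, 7), error at position 1, error magnitude e = 8, c = [1, 6, 9, 2, 0].

Step 1: column multipliers v_i = (∏_{j≠i}(α_i − α_j))^{−1} mod 11.
  i = 1 (α = 5): (5−1)(5−3)(5−2)(5−8) = 4·2·3·(−3) = −72 ≡ 5, so v_1 = 5^{−1} = 9 (mod 11).
  i = 2 (α = 1): (1−5)(1−3)(1−2)(1−8) = (−4)·(−2)·(−1)·(−7) = 56 ≡ 1, so v_2 = 1^{−1} = 1 (mod 11).
  i = 3 (α = 3): (3−5)(3−1)(3−2)(3−8) = (−2)·2·1·(−5) = 20 ≡ 9, so v_3 = 9^{−1} = 5 (mod 11).
  i = 4 (α = 2): (2−5)(2−1)(2−3)(2−8) = (−3)·1·(−1)·(−6) = −18 ≡ 4, so v_4 = 4^{−1} = 3 (mod 11).
  i = 5 (α = 8): (8−5)(8−1)(8−3)(8−2) = 3·7·5·6 = 630 ≡ 3, so v_5 = 3^{−1} = 4 (mod 11).
  v = [9, 1, 5, 3, 4].
Step 2: syndromes of r = [9, 6, 9, 2, 0] (all sums mod 11).
  S_0 = Σ v_i r_i = 9·9 + 1·6 + 5·9 + 3·2 + 4·0 = 138 ≡ 6.
  S_1 = Σ v_i α_i r_i = 9·5·9 + 1·1·6 + 5·3·9 + 3·2·2 + 4·8·0 = 558 ≡ 8.
  α_i^2 mod 11 = [3, 1, 9, 4, 9].
  S_2 = Σ v_i α_i^2 r_i = 9·3·9 + 1·1·6 + 5·9·9 + 3·4·2 + 4·9·0 = 678 ≡ 7.
  S = (6, 8, 7) ≠ 0, so r is not a codeword (an error is present).
Step 3: locate the error. For a single error e at position i, S_ℓ = v_i·e·α_i^ℓ, so α_err = S_1/S_0.
  S_0^{−1} = 6^{−1} = 2 (mod 11), so α_err = 8·2 = 16 ≡ 5 = α_1. Error position i = 1.
  Consistency check: S_2/S_1 = 7·7 = 49 ≡ 5 = α_err ✓ (single-error assumption holds).
Step 4: error magnitude e = S_0/v_1 = S_0·∏_{j≠1}(α_1 − α_j) = 6·5 = 30 ≡ 8 (mod 11).
Step 5: correct position 1: c_1 = r_1 − e = 9 − 8 ≡ 1 (mod 11). Hence c = [1, 6, 9, 2, 0].
  Check: interpolating c through the α_i gives m(x) = 10 + 7·x (degree < 2) with m(α_i) = c_i for every i, so c is indeed a codeword.


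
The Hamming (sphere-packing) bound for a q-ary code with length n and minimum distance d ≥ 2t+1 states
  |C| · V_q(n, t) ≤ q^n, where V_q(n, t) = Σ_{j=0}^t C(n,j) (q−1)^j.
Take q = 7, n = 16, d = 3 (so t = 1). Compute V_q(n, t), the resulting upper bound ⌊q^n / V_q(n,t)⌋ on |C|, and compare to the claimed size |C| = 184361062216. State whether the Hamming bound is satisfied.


V_q(n, t) = 97, q^n = 33232930569601, Hamming bound = 342607531645, |C| = 184361062216 ≤ bound (satisfied).

Step 1: Compute V_q(n, t) = Σ_{j=0}^1 C(n, j) (q−1)^j.
  j = 0: C(16,0)·(6)^0 = 1·1 = 1.
  j = 1: C(16,1)·(6)^1 = 16·6 = 96.
  V_q(n, t) = 1 + 96 = 97.
Step 2: q^n = 7^16 = 33232930569601.
Step 3: Hamming bound ⌊q^n / V_q(n,t)⌋ = ⌊33232930569601/97⌋ = 342607531645.
Step 4: Compare |C| = 184361062216 to 342607531645: satisfied.
The claimed |C| lies below the Hamming bound.


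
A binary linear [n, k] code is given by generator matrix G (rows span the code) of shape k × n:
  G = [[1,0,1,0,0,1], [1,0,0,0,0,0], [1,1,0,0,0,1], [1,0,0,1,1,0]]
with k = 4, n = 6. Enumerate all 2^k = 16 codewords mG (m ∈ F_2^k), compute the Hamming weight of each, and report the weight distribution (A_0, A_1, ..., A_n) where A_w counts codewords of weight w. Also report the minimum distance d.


Weight distribution: A_0 = 1, A_1 = 1, A_2 = 4, A_3 = 4, A_4 = 3, A_5 = 3. Minimum distance d = 1.

Enumerate all 2^4 = 16 messages m ∈ F_2^4.
For each, compute codeword c = mG in F_2^6, then tally its weight.
  m = 0000 → c = 000000, weight = 0.
  m = 1000 → c = 101001, weight = 3.
  m = 0100 → c = 100000, weight = 1.
  m = 1100 → c = 001001, weight = 2.
  m = 0010 → c = 110001, weight = 3.
  m = 1010 → c = 011000, weight = 2.
  m = 0110 → c = 010001, weight = 2.
  m = 1110 → c = 111000, weight = 3.
  m = 0001 → c = 100110, weight = 3.
  m = 1001 → c = 001111, weight = 4.
  m = 0101 → c = 000110, weight = 2.
  m = 1101 → c = 101111, weight = 5.
  m = 0011 → c = 010111, weight = 4.
  m = 1011 → c = 111110, weight = 5.
  m = 0111 → c = 110111, weight = 5.
  m = 1111 → c = 011110, weight = 4.
Tally weights:
  weight 0: 1 codewords.
  weight 1: 1 codewords.
  weight 2: 4 codewords.
  weight 3: 4 codewords.
  weight 4: 3 codewords.
  weight 5: 3 codewords.
Minimum distance d = smallest w > 0 with A_w > 0 = 1.
Sanity: Σ A_w = 16 = 2^4 = 16 ✓.


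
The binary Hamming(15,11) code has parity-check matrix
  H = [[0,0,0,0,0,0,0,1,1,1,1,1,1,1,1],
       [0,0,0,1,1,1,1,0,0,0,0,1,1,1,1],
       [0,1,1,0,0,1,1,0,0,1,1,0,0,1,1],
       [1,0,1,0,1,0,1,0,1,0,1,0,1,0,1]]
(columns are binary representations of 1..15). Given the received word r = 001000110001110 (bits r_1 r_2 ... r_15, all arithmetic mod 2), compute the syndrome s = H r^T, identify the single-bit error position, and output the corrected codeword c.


s = (0, 0, 1, 1)^T, error position = 3, corrected codeword c = 000000110001110

Compute s = H r^T mod 2 one row at a time:
  s_1 = 1 + 0 + 0 + 0 + 1 + 1 + 1 + 0 = 4 ≡ 0 (mod 2).
  s_2 = 0 + 0 + 0 + 1 + 1 + 1 + 1 + 0 = 4 ≡ 0 (mod 2).
  s_3 = 0 + 1 + 0 + 1 + 0 + 0 + 1 + 0 = 3 ≡ 1 (mod 2).
  s_4 = 0 + 1 + 0 + 1 + 0 + 0 + 1 + 0 = 3 ≡ 1 (mod 2).
s = (0, 0, 1, 1)^T — this equals column 3 of H (binary 0011), so error is at position 3.
Correct: flip bit 3 of r = 001000110001110 to get c = 000000110001110.


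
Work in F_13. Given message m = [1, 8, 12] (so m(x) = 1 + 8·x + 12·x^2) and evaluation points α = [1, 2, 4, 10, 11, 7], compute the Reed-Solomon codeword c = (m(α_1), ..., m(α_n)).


c = [8, 0, 4, 7, 7, 8]

Message polynomial: m(x) = 1 + 8·x + 12·x^2 (mod 13).
For each evaluation point α_i, compute m(α_i) mod 13:
  α_1 = 1: Horner steps 12 → 7 → 8, so m(1) = 8.
  α_2 = 2: Horner steps 12 → 6 → 0, so m(2) = 0.
  α_3 = 4: Horner steps 12 → 4 → 4, so m(4) = 4.
  α_4 = 10: Horner steps 12 → 11 → 7, so m(10) = 7.
  α_5 = 11: Horner steps 12 → 10 → 7, so m(11) = 7.
  α_6 = 7: Horner steps 12 → 1 → 8, so m(7) = 8.
Codeword c = [8, 0, 4, 7, 7, 8] ∈ F_13^6.


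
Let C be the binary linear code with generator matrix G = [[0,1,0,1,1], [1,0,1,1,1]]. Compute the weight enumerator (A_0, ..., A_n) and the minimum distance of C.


Weight distribution: A_0 = 1, A_3 = 2, A_4 = 1. Minimum distance d = 3.

Enumerate all 2^2 = 4 messages m ∈ F_2^2.
For each, compute codeword c = mG in F_2^5, then tally its weight.
  m = 00 → c = 00000, weight = 0.
  m = 10 → c = 01011, weight = 3.
  m = 01 → c = 10111, weight = 4.
  m = 11 → c = 11100, weight = 3.
Tally weights:
  weight 0: 1 codewords.
  weight 3: 2 codewords.
  weight 4: 1 codewords.
Minimum distance d = smallest w > 0 with A_w > 0 = 3.
Sanity: Σ A_w = 4 = 2^2 = 4 ✓.


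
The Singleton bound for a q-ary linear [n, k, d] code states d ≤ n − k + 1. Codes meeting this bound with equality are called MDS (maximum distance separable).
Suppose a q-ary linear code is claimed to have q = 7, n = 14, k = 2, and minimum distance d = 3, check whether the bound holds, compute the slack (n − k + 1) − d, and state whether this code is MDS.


Singleton RHS = n − k + 1 = 13, slack = 10, bound satisfied, not MDS.

Singleton bound: d ≤ n − k + 1.
Here n = 14, k = 2, so n − k + 1 = 13.
Given d = 3, check d ≤ 13: YES.
Slack = (n − k + 1) − d = 10.
The code is NOT MDS (slack = 10 > 0).
Description: the claimed parameters are [14, 2, 3]_7; such a code would be non-MDS.


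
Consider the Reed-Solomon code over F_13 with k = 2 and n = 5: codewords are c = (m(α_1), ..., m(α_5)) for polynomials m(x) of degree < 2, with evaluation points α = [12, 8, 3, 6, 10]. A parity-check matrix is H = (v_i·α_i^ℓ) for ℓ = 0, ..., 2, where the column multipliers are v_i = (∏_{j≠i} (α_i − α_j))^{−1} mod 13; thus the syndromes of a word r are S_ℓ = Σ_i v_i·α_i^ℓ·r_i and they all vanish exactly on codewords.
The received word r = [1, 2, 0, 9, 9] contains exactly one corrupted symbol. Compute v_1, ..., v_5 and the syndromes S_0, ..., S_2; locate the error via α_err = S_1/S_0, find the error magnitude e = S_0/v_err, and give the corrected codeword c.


S = (8, 2, 7), error at position 5, error magnitude e = 1, c = [1, 2, 0, 9, 8].

Step 1: column multipliers v_i = (∏_{j≠i}(α_i − α_j))^{−1} mod 13.
  i = 1 (α = 12): (12−8)(12−3)(12−6)(12−10) = 4·9·6·2 = 432 ≡ 3, so v_1 = 3^{−1} = 9 (mod 13).
  i = 2 (α = 8): (8−12)(8−3)(8−6)(8−10) = (−4)·5·2·(−2) = 80 ≡ 2, so v_2 = 2^{−1} = 7 (mod 13).
  i = 3 (α = 3): (3−12)(3−8)(3−6)(3−10) = (−9)·(−5)·(−3)·(−7) = 945 ≡ 9, so v_3 = 9^{−1} = 3 (mod 13).
  i = 4 (α = 6): (6−12)(6−8)(6−3)(6−10) = (−6)·(−2)·3·(−4) = −144 ≡ 12, so v_4 = 12^{−1} = 12 (mod 13).
  i = 5 (α = 10): (10−12)(10−8)(10−3)(10−6) = (−2)·2·7·4 = −112 ≡ 5, so v_5 = 5^{−1} = 8 (mod 13).
  v = [9, 7, 3, 12, 8].
Step 2: syndromes of r = [1, 2, 0, 9, 9] (all sums mod 13).
  S_0 = Σ v_i r_i = 9·1 + 7·2 + 3·0 + 12·9 + 8·9 = 203 ≡ 8.
  S_1 = Σ v_i α_i r_i = 9·12·1 + 7·8·2 + 3·3·0 + 12·6·9 + 8·10·9 = 1588 ≡ 2.
  α_i^2 mod 13 = [1, 12, 9, 10, 9].
  S_2 = Σ v_i α_i^2 r_i = 9·1·1 + 7·12·2 + 3·9·0 + 12·10·9 + 8·9·9 = 1905 ≡ 7.
  S = (8, 2, 7) ≠ 0, so r is not a codeword (an error is present).
Step 3: locate the error. For a single error e at position i, S_ℓ = v_i·e·α_i^ℓ, so α_err = S_1/S_0.
  S_0^{−1} = 8^{−1} = 5 (mod 13), so α_err = 2·5 = 10 ≡ 10 = α_5. Error position i = 5.
  Consistency check: S_2/S_1 = 7·7 = 49 ≡ 10 = α_err ✓ (single-error assumption holds).
Step 4: error magnitude e = S_0/v_5 = S_0·∏_{j≠5}(α_5 − α_j) = 8·5 = 40 ≡ 1 (mod 13).
Step 5: correct position 5: c_5 = r_5 − e = 9 − 1 ≡ 8 (mod 13). Hence c = [1, 2, 0, 9, 8].
  Check: interpolating c through the α_i gives m(x) = 4 + 3·x (degree < 2) with m(α_i) = c_i for every i, so c is indeed a codeword.


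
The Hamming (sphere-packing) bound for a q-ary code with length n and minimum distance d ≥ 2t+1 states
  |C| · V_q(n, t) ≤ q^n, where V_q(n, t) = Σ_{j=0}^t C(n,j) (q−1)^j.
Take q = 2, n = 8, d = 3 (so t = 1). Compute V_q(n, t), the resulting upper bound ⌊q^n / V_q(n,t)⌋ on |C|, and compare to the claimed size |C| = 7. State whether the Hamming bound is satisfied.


V_q(n, t) = 9, q^n = 256, Hamming bound = 28, |C| = 7 ≤ bound (satisfied).

Step 1: Compute V_q(n, t) = Σ_{j=0}^1 C(n, j) (q−1)^j.
  j = 0: C(8,0)·(1)^0 = 1·1 = 1.
  j = 1: C(8,1)·(1)^1 = 8·1 = 8.
  V_q(n, t) = 1 + 8 = 9.
Step 2: q^n = 2^8 = 256.
Step 3: Hamming bound ⌊q^n / V_q(n,t)⌋ = ⌊256/9⌋ = 28.
Step 4: Compare |C| = 7 to 28: satisfied.
The claimed |C| lies below the Hamming bound.


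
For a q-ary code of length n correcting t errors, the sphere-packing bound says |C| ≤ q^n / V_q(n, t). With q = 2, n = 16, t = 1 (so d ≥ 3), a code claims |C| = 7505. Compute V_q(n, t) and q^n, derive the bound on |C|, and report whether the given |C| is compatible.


V_q(n, t) = 17, q^n = 65536, Hamming bound = 3855, |C| = 7505 > bound (violated).

Step 1: Compute V_q(n, t) = Σ_{j=0}^1 C(n, j) (q−1)^j.
  j = 0: C(16,0)·(1)^0 = 1·1 = 1.
  j = 1: C(16,1)·(1)^1 = 16·1 = 16.
  V_q(n, t) = 1 + 16 = 17.
Step 2: q^n = 2^16 = 65536.
Step 3: Hamming bound ⌊q^n / V_q(n,t)⌋ = ⌊65536/17⌋ = 3855.
Step 4: Compare |C| = 7505 to 3855: violated.
The claimed |C| lies above the Hamming bound, so no 2-ary code of length 16 with d ≥ 3 can have 7505 codewords.


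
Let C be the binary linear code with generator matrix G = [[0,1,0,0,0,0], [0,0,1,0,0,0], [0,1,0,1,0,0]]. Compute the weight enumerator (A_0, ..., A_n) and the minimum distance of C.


Weight distribution: A_0 = 1, A_1 = 3, A_2 = 3, A_3 = 1. Minimum distance d = 1.

Enumerate all 2^3 = 8 messages m ∈ F_2^3.
For each, compute codeword c = mG in F_2^6, then tally its weight.
  m = 000 → c = 000000, weight = 0.
  m = 100 → c = 010000, weight = 1.
  m = 010 → c = 001000, weight = 1.
  m = 110 → c = 011000, weight = 2.
  m = 001 → c = 010100, weight = 2.
  m = 101 → c = 000100, weight = 1.
  m = 011 → c = 011100, weight = 3.
  m = 111 → c = 001100, weight = 2.
Tally weights:
  weight 0: 1 codewords.
  weight 1: 3 codewords.
  weight 2: 3 codewords.
  weight 3: 1 codewords.
Minimum distance d = smallest w > 0 with A_w > 0 = 1.
Sanity: Σ A_w = 8 = 2^3 = 8 ✓.


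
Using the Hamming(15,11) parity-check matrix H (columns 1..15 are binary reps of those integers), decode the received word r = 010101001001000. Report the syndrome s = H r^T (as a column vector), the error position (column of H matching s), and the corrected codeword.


s = (0, 1, 0, 1)^T, error position = 5, corrected codeword c = 010111001001000

Compute s = H r^T mod 2 one row at a time:
  s_1 = 0 + 1 + 0 + 0 + 1 + 0 + 0 + 0 = 2 ≡ 0 (mod 2).
  s_2 = 1 + 0 + 1 + 0 + 1 + 0 + 0 + 0 = 3 ≡ 1 (mod 2).
  s_3 = 1 + 0 + 1 + 0 + 0 + 0 + 0 + 0 = 2 ≡ 0 (mod 2).
  s_4 = 0 + 0 + 0 + 0 + 1 + 0 + 0 + 0 = 1 ≡ 1 (mod 2).
s = (0, 1, 0, 1)^T — this equals column 5 of H (binary 0101), so error is at position 5.
Correct: flip bit 5 of r = 010101001001000 to get c = 010111001001000.


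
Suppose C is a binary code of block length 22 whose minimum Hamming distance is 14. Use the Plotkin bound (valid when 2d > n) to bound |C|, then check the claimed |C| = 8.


Plotkin bound M ≤ 4; given |C| = 8 > bound (violated).

Check applicability: 2d = 28, n = 22.
2d − n = 6 > 0, so Plotkin applies.
Compute d/(2d−n) = 14/6 ≈ 2.3333.
⌊d/(2d−n)⌋ = 2.
Plotkin bound: M ≤ 2·2 = 4.
Given |C| = 8, check: VIOLATED.
This |C| is above the Plotkin bound, so no binary code with n = 22, d = 14 and 8 codewords exists.


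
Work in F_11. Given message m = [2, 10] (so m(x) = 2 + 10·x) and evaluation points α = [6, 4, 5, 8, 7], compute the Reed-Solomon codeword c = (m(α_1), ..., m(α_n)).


c = [7, 9, 8, 5, 6]

Message polynomial: m(x) = 2 + 10·x (mod 11).
For each evaluation point α_i, compute m(α_i) mod 11:
  α_1 = 6: Horner steps 10 → 7, so m(6) = 7.
  α_2 = 4: Horner steps 10 → 9, so m(4) = 9.
  α_3 = 5: Horner steps 10 → 8, so m(5) = 8.
  α_4 = 8: Horner steps 10 → 5, so m(8) = 5.
  α_5 = 7: Horner steps 10 → 6, so m(7) = 6.
Codeword c = [7, 9, 8, 5, 6] ∈ F_11^5.


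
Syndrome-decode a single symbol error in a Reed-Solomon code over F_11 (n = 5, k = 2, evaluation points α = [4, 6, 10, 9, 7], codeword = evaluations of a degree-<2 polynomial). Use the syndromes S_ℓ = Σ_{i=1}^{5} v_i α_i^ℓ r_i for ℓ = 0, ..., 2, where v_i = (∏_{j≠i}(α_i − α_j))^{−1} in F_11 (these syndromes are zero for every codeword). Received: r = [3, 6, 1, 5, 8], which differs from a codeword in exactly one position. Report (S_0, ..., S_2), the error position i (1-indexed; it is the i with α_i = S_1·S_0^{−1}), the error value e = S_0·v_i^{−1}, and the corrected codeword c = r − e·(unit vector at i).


S = (4, 6, 9), error at position 5, error magnitude e = 6, c = [3, 6, 1, 5, 2].

Step 1: column multipliers v_i = (∏_{j≠i}(α_i − α_j))^{−1} mod 11.
  i = 1 (α = 4): (4−6)(4−10)(4−9)(4−7) = (−2)·(−6)·(−5)·(−3) = 180 ≡ 4, so v_1 = 4^{−1} = 3 (mod 11).
  i = 2 (α = 6): (6−4)(6−10)(6−9)(6−7) = 2·(−4)·(−3)·(−1) = −24 ≡ 9, so v_2 = 9^{−1} = 5 (mod 11).
  i = 3 (α = 10): (10−4)(10−6)(10−9)(10−7) = 6·4·1·3 = 72 ≡ 6, so v_3 = 6^{−1} = 2 (mod 11).
  i = 4 (α = 9): (9−4)(9−6)(9−10)(9−7) = 5·3·(−1)·2 = −30 ≡ 3, so v_4 = 3^{−1} = 4 (mod 11).
  i = 5 (α = 7): (7−4)(7−6)(7−10)(7−9) = 3·1·(−3)·(−2) = 18 ≡ 7, so v_5 = 7^{−1} = 8 (mod 11).
  v = [3, 5, 2, 4, 8].
Step 2: syndromes of r = [3, 6, 1, 5, 8] (all sums mod 11).
  S_0 = Σ v_i r_i = 3·3 + 5·6 + 2·1 + 4·5 + 8·8 = 125 ≡ 4.
  S_1 = Σ v_i α_i r_i = 3·4·3 + 5·6·6 + 2·10·1 + 4·9·5 + 8·7·8 = 864 ≡ 6.
  α_i^2 mod 11 = [5, 3, 1, 4, 5].
  S_2 = Σ v_i α_i^2 r_i = 3·5·3 + 5·3·6 + 2·1·1 + 4·4·5 + 8·5·8 = 537 ≡ 9.
  S = (4, 6, 9) ≠ 0, so r is not a codeword (an error is present).
Step 3: locate the error. For a single error e at position i, S_ℓ = v_i·e·α_i^ℓ, so α_err = S_1/S_0.
  S_0^{−1} = 4^{−1} = 3 (mod 11), so α_err = 6·3 = 18 ≡ 7 = α_5. Error position i = 5.
  Consistency check: S_2/S_1 = 9·2 = 18 ≡ 7 = α_err ✓ (single-error assumption holds).
Step 4: error magnitude e = S_0/v_5 = S_0·∏_{j≠5}(α_5 − α_j) = 4·7 = 28 ≡ 6 (mod 11).
Step 5: correct position 5: c_5 = r_5 − e = 8 − 6 ≡ 2 (mod 11). Hence c = [3, 6, 1, 5, 2].
  Check: interpolating c through the α_i gives m(x) = 8 + 7·x (degree < 2) with m(α_i) = c_i for every i, so c is indeed a codeword.


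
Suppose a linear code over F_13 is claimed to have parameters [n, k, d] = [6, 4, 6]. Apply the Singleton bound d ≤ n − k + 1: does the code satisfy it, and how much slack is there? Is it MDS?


Singleton RHS = n − k + 1 = 3, slack = -3, bound violated (no such code; not MDS).

Singleton bound: d ≤ n − k + 1.
Here n = 6, k = 4, so n − k + 1 = 3.
Given d = 6, check d ≤ 3: NO.
Slack = (n − k + 1) − d = -3.
The slack is negative: d = 6 exceeds n − k + 1 = 3 by 3, so the Singleton bound is violated and no linear [6, 4, 6]_13 code can exist. In particular it is not MDS (MDS requires d = n − k + 1 exactly).
Description: the claimed parameters are [6, 4, 6]_13; such a code would be impossible (violates the Singleton bound).


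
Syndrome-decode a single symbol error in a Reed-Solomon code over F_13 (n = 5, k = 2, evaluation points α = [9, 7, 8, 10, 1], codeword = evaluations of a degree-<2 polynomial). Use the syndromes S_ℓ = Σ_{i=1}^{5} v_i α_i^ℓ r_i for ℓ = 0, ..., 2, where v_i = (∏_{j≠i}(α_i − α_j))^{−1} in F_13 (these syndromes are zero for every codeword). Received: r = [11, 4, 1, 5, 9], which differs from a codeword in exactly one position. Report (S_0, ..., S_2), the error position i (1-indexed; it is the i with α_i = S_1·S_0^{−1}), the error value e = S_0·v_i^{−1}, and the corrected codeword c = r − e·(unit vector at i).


S = (5, 11, 6), error at position 4, error magnitude e = 10, c = [11, 4, 1, 8, 9].

Step 1: column multipliers v_i = (∏_{j≠i}(α_i − α_j))^{−1} mod 13.
  i = 1 (α = 9): (9−7)(9−8)(9−10)(9−1) = 2·1·(−1)·8 = −16 ≡ 10, so v_1 = 10^{−1} = 4 (mod 13).
  i = 2 (α = 7): (7−9)(7−8)(7−10)(7−1) = (−2)·(−1)·(−3)·6 = −36 ≡ 3, so v_2 = 3^{−1} = 9 (mod 13).
  i = 3 (α = 8): (8−9)(8−7)(8−10)(8−1) = (−1)·1·(−2)·7 = 14 ≡ 1, so v_3 = 1^{−1} = 1 (mod 13).
  i = 4 (α = 10): (10−9)(10−7)(10−8)(10−1) = 1·3·2·9 = 54 ≡ 2, so v_4 = 2^{−1} = 7 (mod 13).
  i = 5 (α = 1): (1−9)(1−7)(1−8)(1−10) = (−8)·(−6)·(−7)·(−9) = 3024 ≡ 8, so v_5 = 8^{−1} = 5 (mod 13).
  v = [4, 9, 1, 7, 5].
Step 2: syndromes of r = [11, 4, 1, 5, 9] (all sums mod 13).
  S_0 = Σ v_i r_i = 4·11 + 9·4 + 1·1 + 7·5 + 5·9 = 161 ≡ 5.
  S_1 = Σ v_i α_i r_i = 4·9·11 + 9·7·4 + 1·8·1 + 7·10·5 + 5·1·9 = 1051 ≡ 11.
  α_i^2 mod 13 = [3, 10, 12, 9, 1].
  S_2 = Σ v_i α_i^2 r_i = 4·3·11 + 9·10·4 + 1·12·1 + 7·9·5 + 5·1·9 = 864 ≡ 6.
  S = (5, 11, 6) ≠ 0, so r is not a codeword (an error is present).
Step 3: locate the error. For a single error e at position i, S_ℓ = v_i·e·α_i^ℓ, so α_err = S_1/S_0.
  S_0^{−1} = 5^{−1} = 8 (mod 13), so α_err = 11·8 = 88 ≡ 10 = α_4. Error position i = 4.
  Consistency check: S_2/S_1 = 6·6 = 36 ≡ 10 = α_err ✓ (single-error assumption holds).
Step 4: error magnitude e = S_0/v_4 = S_0·∏_{j≠4}(α_4 − α_j) = 5·2 = 10 ≡ 10 (mod 13).
Step 5: correct position 4: c_4 = r_4 − e = 5 − 10 ≡ 8 (mod 13). Hence c = [11, 4, 1, 8, 9].
  Check: interpolating c through the α_i gives m(x) = 12 + 10·x (degree < 2) with m(α_i) = c_i for every i, so c is indeed a codeword.


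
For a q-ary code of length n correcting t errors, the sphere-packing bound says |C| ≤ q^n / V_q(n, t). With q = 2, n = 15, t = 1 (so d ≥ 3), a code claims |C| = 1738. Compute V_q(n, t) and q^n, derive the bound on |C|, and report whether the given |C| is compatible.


V_q(n, t) = 16, q^n = 32768, Hamming bound = 2048, |C| = 1738 ≤ bound (satisfied).

Step 1: Compute V_q(n, t) = Σ_{j=0}^1 C(n, j) (q−1)^j.
  j = 0: C(15,0)·(1)^0 = 1·1 = 1.
  j = 1: C(15,1)·(1)^1 = 15·1 = 15.
  V_q(n, t) = 1 + 15 = 16.
Step 2: q^n = 2^15 = 32768.
Step 3: Hamming bound ⌊q^n / V_q(n,t)⌋ = ⌊32768/16⌋ = 2048.
Step 4: Compare |C| = 1738 to 2048: satisfied.
The claimed |C| lies below the Hamming bound.


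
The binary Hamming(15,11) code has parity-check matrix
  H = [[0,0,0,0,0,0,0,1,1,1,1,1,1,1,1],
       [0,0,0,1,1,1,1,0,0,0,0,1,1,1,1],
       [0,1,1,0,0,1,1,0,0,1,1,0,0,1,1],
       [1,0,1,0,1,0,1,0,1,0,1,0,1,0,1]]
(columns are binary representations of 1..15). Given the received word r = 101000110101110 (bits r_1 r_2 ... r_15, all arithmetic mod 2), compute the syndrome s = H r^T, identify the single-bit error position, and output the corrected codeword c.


s = (1, 0, 0, 0)^T, error position = 8, corrected codeword c = 101000100101110

Compute s = H r^T mod 2 one row at a time:
  s_1 = 1 + 0 + 1 + 0 + 1 + 1 + 1 + 0 = 5 ≡ 1 (mod 2).
  s_2 = 0 + 0 + 0 + 1 + 1 + 1 + 1 + 0 = 4 ≡ 0 (mod 2).
  s_3 = 0 + 1 + 0 + 1 + 1 + 0 + 1 + 0 = 4 ≡ 0 (mod 2).
  s_4 = 1 + 1 + 0 + 1 + 0 + 0 + 1 + 0 = 4 ≡ 0 (mod 2).
s = (1, 0, 0, 0)^T — this equals column 8 of H (binary 1000), so error is at position 8.
Correct: flip bit 8 of r = 101000110101110 to get c = 101000100101110.


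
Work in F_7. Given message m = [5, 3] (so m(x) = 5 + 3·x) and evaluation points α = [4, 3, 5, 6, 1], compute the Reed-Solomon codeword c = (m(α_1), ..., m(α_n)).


c = [3, 0, 6, 2, 1]

Message polynomial: m(x) = 5 + 3·x (mod 7).
For each evaluation point α_i, compute m(α_i) mod 7:
  α_1 = 4: Horner steps 3 → 3, so m(4) = 3.
  α_2 = 3: Horner steps 3 → 0, so m(3) = 0.
  α_3 = 5: Horner steps 3 → 6, so m(5) = 6.
  α_4 = 6: Horner steps 3 → 2, so m(6) = 2.
  α_5 = 1: Horner steps 3 → 1, so m(1) = 1.
Codeword c = [3, 0, 6, 2, 1] ∈ F_7^5.


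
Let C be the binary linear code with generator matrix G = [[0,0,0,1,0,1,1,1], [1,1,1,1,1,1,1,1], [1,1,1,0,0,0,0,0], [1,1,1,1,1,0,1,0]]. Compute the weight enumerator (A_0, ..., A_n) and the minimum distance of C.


Weight distribution: A_0 = 1, A_1 = 1, A_2 = 2, A_3 = 3, A_4 = 2, A_5 = 3, A_6 = 2, A_7 = 1, A_8 = 1. Minimum distance d = 1.

Enumerate all 2^4 = 16 messages m ∈ F_2^4.
For each, compute codeword c = mG in F_2^8, then tally its weight.
  m = 0000 → c = 00000000, weight = 0.
  m = 1000 → c = 00010111, weight = 4.
  m = 0100 → c = 11111111, weight = 8.
  m = 1100 → c = 11101000, weight = 4.
  m = 0010 → c = 11100000, weight = 3.
  m = 1010 → c = 11110111, weight = 7.
  m = 0110 → c = 00011111, weight = 5.
  m = 1110 → c = 00001000, weight = 1.
  m = 0001 → c = 11111010, weight = 6.
  m = 1001 → c = 11101101, weight = 6.
  m = 0101 → c = 00000101, weight = 2.
  m = 1101 → c = 00010010, weight = 2.
  m = 0011 → c = 00011010, weight = 3.
  m = 1011 → c = 00001101, weight = 3.
  m = 0111 → c = 11100101, weight = 5.
  m = 1111 → c = 11110010, weight = 5.
Tally weights:
  weight 0: 1 codewords.
  weight 1: 1 codewords.
  weight 2: 2 codewords.
  weight 3: 3 codewords.
  weight 4: 2 codewords.
  weight 5: 3 codewords.
  weight 6: 2 codewords.
  weight 7: 1 codewords.
  weight 8: 1 codewords.
Minimum distance d = smallest w > 0 with A_w > 0 = 1.
Sanity: Σ A_w = 16 = 2^4 = 16 ✓.


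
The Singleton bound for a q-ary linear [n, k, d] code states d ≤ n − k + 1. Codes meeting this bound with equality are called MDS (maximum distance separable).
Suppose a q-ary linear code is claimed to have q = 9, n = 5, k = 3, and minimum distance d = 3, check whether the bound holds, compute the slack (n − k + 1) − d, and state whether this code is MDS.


Singleton RHS = n − k + 1 = 3, slack = 0, bound satisfied, MDS.

Singleton bound: d ≤ n − k + 1.
Here n = 5, k = 3, so n − k + 1 = 3.
Given d = 3, check d ≤ 3: YES.
Slack = (n − k + 1) − d = 0.
The code is MDS (slack = 0).
Description: the claimed parameters are [5, 3, 3]_9; such a code would be MDS (meets Singleton bound).
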